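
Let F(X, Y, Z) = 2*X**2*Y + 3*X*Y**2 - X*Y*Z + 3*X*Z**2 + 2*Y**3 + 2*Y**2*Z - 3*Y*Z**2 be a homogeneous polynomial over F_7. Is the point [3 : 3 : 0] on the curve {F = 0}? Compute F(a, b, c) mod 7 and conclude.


F(3,3,0) ≡ 0 (mod 7); P is on the curve.

Evaluate F(3, 3, 0) term-by-term (mod 7).
  2*X**2*Y ↦ 2·9·3·1 = 54
  3*X*Y**2 ↦ 3·3·9·1 = 81
  -X*Y*Z ↦ -1·3·3·0 = 0
  3*X*Z**2 ↦ 3·3·1·0 = 0
  2*Y**3 ↦ 2·1·27·1 = 54
  2*Y**2*Z ↦ 2·1·9·0 = 0
  -3*Y*Z**2 ↦ -3·1·3·0 = 0
Sum: F(3, 3, 0) = (54) + (81) + (0) + (0) + (54) + (0) + (0) = 189.
Reducing mod 7: 189 ≡ 0 (mod 7).
Since F(a, b, c) ≡ 0 (mod 7), P lies on the curve.


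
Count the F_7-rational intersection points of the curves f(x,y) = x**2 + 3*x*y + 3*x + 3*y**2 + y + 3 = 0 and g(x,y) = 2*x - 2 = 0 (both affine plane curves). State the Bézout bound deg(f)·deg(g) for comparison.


Common zeros: {(1, 0), (1, 1)}; count = 2; Bézout bound = 2.

deg(f) = 2, deg(g) = 1, so Bézout bound = 2.
Scan x ∈ F_7. For each x, list the y ∈ F_7 with f(x, y) ≡ 0 and those with g(x, y) ≡ 0 (mod 7); the common zeros in that column are the intersection.
  x = 0: f ≡ 0 at y ∈ {1}; g ≡ 0 at y ∈ ∅; common: ∅.
  x = 1: f ≡ 0 at y ∈ {0, 1}; g ≡ 0 at y ∈ {0, 1, 2, 3, 4, 5, 6}; common: {0, 1}.
  x = 2: f ≡ 0 at y ∈ ∅; g ≡ 0 at y ∈ ∅; common: ∅.
  x = 3: f ≡ 0 at y ∈ {0, 6}; g ≡ 0 at y ∈ ∅; common: ∅.
  x = 4: f ≡ 0 at y ∈ {6}; g ≡ 0 at y ∈ ∅; common: ∅.
  x = 5: f ≡ 0 at y ∈ ∅; g ≡ 0 at y ∈ ∅; common: ∅.
  x = 6: f ≡ 0 at y ∈ ∅; g ≡ 0 at y ∈ ∅; common: ∅.
Collecting: common zeros = {(1, 0), (1, 1)}, so the count is 2.
Comparison with the Bézout bound: 2 ≤ 2 = deg(f)·deg(g), as expected for curves with no common component (the bound is attained).


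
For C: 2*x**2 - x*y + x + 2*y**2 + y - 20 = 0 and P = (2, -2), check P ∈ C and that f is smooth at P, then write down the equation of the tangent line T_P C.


Tangent line at P: 11*x - 9*y - 40 = 0.

Step 1: f(2, -2) = 0, so P lies on C.
Step 2: partial derivatives
  f_x(x, y) = 4*x - y + 1, f_y(x, y) = -x + 4*y + 1.
  f_x(P) = 11, f_y(P) = -9 (gradient nonzero, so P is smooth).
Step 3: tangent line at P: 11·(x − 2) + -9·(y − -2) = 0.
Expanding: 11*x - 9*y - 40 = 0.


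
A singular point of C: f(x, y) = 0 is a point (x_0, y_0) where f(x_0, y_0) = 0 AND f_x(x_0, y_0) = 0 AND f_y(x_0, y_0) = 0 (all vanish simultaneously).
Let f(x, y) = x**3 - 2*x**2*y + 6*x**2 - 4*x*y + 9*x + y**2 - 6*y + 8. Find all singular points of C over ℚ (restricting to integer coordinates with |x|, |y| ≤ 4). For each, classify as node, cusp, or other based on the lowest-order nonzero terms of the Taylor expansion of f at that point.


Singular points: {(-1, 2)}; classification: node.

Compute partial derivatives:
  f_x = 3*x**2 - 4*x*y + 12*x - 4*y + 9.
  f_y = -2*x**2 - 4*x + 2*y - 6.
Scan x_0 ∈ {−4, ..., 4}. For each x_0, f_y(x_0, y) is a polynomial in y; find its integer roots y ∈ {−4, ..., 4}, then test f_x and f at those candidates.
  x = -4: f_y(-4, y) = 2*y - 22; no integer root y with |y| ≤ 4.
  x = -3: f_y(-3, y) = 2*y - 12; no integer root y with |y| ≤ 4.
  x = -2: f_y(-2, y) = 2*y - 6; vanishes at y ∈ {3}. (-2, 3): f_x = 9 ≠ 0.
  x = -1: f_y(-1, y) = 2*y - 4; vanishes at y ∈ {2}. (-1, 2): f_x = 0, f = 0 — SINGULAR.
  x = 0: f_y(0, y) = 2*y - 6; vanishes at y ∈ {3}. (0, 3): f_x = -3 ≠ 0.
  x = 1: f_y(1, y) = 2*y - 12; no integer root y with |y| ≤ 4.
  x = 2: f_y(2, y) = 2*y - 22; no integer root y with |y| ≤ 4.
  x = 3: f_y(3, y) = 2*y - 36; no integer root y with |y| ≤ 4.
  x = 4: f_y(4, y) = 2*y - 54; no integer root y with |y| ≤ 4.
Only singular point on the grid: (-1, 2).
Classify: substitute x = -1 + u, y = 2 + v and expand: f = u**3 - 2*u**2*v - u**2 + v**2.
No constant or linear terms (consistent with a singular point). Quadratic part: -u**2 + v**2. Cubic part: u**3 - 2*u**2*v.
The quadratic part v**2 - u**2 = (v − u)(v + u) splits into two distinct linear factors, so there are two distinct tangent lines y − 2 = ±(x − -1) — this is a node (ordinary double point).
Classification: node.


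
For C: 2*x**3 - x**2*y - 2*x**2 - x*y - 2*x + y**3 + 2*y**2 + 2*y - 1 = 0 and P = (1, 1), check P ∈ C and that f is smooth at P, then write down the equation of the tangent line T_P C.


Tangent line at P: -3*x + 7*y - 4 = 0.

Step 1: f(1, 1) = 0, so P lies on C.
Step 2: partial derivatives
  f_x(x, y) = 6*x**2 - 2*x*y - 4*x - y - 2, f_y(x, y) = -x**2 - x + 3*y**2 + 4*y + 2.
  f_x(P) = -3, f_y(P) = 7 (gradient nonzero, so P is smooth).
Step 3: tangent line at P: -3·(x − 1) + 7·(y − 1) = 0.
Expanding: -3*x + 7*y - 4 = 0.


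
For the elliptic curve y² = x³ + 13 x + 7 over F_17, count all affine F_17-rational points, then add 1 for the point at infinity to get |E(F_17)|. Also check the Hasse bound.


Affine points = {(1, 2), (1, 15), (4, 2), (4, 15), (7, 4), (7, 13), (10, 7), (10, 10), (11, 6), (11, 11), (12, 2), (12, 15), (14, 3), (14, 14)}; affine count = 14; |E(F_17)| = 15.

Discriminant check: Δ ∝ 4a³ + 27b² = 4·13³ + 27·7² = 4·2197 + 27·49 ≡ 13 (mod 17). Nonzero ⇒ E is nonsingular.
For each x ∈ F_17, compute rhs = x³ + 13·x + 7 mod 17, then count y ∈ F_17 with y² ≡ rhs.
  x = 0: rhs = 7, matching y values: none (0 points).
  x = 1: rhs = 4, matching y values: 2, 15 (2 points).
  x = 2: rhs = 7, matching y values: none (0 points).
  x = 3: rhs = 5, matching y values: none (0 points).
  x = 4: rhs = 4, matching y values: 2, 15 (2 points).
  x = 5: rhs = 10, matching y values: none (0 points).
  x = 6: rhs = 12, matching y values: none (0 points).
  x = 7: rhs = 16, matching y values: 4, 13 (2 points).
  x = 8: rhs = 11, matching y values: none (0 points).
  x = 9: rhs = 3, matching y values: none (0 points).
  x = 10: rhs = 15, matching y values: 7, 10 (2 points).
  x = 11: rhs = 2, matching y values: 6, 11 (2 points).
  x = 12: rhs = 4, matching y values: 2, 15 (2 points).
  x = 13: rhs = 10, matching y values: none (0 points).
  x = 14: rhs = 9, matching y values: 3, 14 (2 points).
  x = 15: rhs = 7, matching y values: none (0 points).
  x = 16: rhs = 10, matching y values: none (0 points).
Total affine count: 14.
Full point count |E(F_17)| = 14 + 1 = 15.
Hasse bound: |15 − (17+1)| = |-3| = 3 ≤ 2√17 ≈ 8.2462 ✓.


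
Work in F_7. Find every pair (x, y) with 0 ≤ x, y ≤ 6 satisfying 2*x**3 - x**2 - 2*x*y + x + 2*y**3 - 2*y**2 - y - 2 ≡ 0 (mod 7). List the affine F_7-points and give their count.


Affine F_7-points: {(1, 0), (1, 4), (2, 1), (3, 6), (4, 1), (4, 6), (5, 1), (5, 3), (5, 4)}; count = 9.

For each of the 49 pairs (x, y) ∈ F_7², evaluate f(x, y) mod 7. Record the zeros.
  x = 0: [0↦5, 1↦4, 2↦4, 3↦3, 4↦6, 5↦4, 6↦2]  zeros at y ∈ ∅
  x = 1: [0↦0, 1↦4, 2↦2, 3↦6, 4↦0, 5↦3, 6↦6]  zeros at y ∈ {0, 4}
  x = 2: [0↦5, 1↦0, 2↦3, 3↦5, 4↦4, 5↦5, 6↦6]  zeros at y ∈ {1}
  x = 3: [0↦4, 1↦4, 2↦5, 3↦5, 4↦2, 5↦1, 6↦0]  zeros at y ∈ {6}
  x = 4: [0↦2, 1↦0, 2↦6, 3↦4, 4↦6, 5↦3, 6↦0]  zeros at y ∈ {1, 6}
  x = 5: [0↦4, 1↦0, 2↦4, 3↦0, 4↦0, 5↦2, 6↦4]  zeros at y ∈ {1, 3, 4}
  x = 6: [0↦1, 1↦2, 2↦4, 3↦5, 4↦3, 5↦3, 6↦3]  zeros at y ∈ ∅
Collecting zeros: affine points = {(1, 0), (1, 4), (2, 1), (3, 6), (4, 1), (4, 6), (5, 1), (5, 3), (5, 4)}.
Total count |C(F_7)_aff| = 9.


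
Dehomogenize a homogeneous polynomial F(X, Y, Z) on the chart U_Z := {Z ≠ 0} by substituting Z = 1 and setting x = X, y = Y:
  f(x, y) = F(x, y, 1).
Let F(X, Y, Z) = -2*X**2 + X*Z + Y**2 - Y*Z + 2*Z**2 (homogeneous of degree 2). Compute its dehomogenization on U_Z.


f(x, y) = -2*x**2 + x + y**2 - y + 2

On U_Z we set Z = 1. Each monomial c·X^i·Y^j·Z^k in F becomes c·x^i·y^j·1^k = c·x^i·y^j.
Substituting Z = 1: F(X, Y, 1) = -2*x**2 + x + y**2 - y + 2.
Note: deg(f) ≤ deg(F) = 2; strict inequality happens when F is divisible by Z (lost terms).


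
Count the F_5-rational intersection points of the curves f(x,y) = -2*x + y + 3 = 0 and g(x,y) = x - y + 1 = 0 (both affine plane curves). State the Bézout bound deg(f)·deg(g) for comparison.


Common zeros: {(4, 0)}; count = 1; Bézout bound = 1.

deg(f) = 1, deg(g) = 1, so Bézout bound = 1.
Scan x ∈ F_5. For each x, list the y ∈ F_5 with f(x, y) ≡ 0 and those with g(x, y) ≡ 0 (mod 5); the common zeros in that column are the intersection.
  x = 0: f ≡ 0 at y ∈ {2}; g ≡ 0 at y ∈ {1}; common: ∅.
  x = 1: f ≡ 0 at y ∈ {4}; g ≡ 0 at y ∈ {2}; common: ∅.
  x = 2: f ≡ 0 at y ∈ {1}; g ≡ 0 at y ∈ {3}; common: ∅.
  x = 3: f ≡ 0 at y ∈ {3}; g ≡ 0 at y ∈ {4}; common: ∅.
  x = 4: f ≡ 0 at y ∈ {0}; g ≡ 0 at y ∈ {0}; common: {0}.
Collecting: common zeros = {(4, 0)}, so the count is 1.
Comparison with the Bézout bound: 1 ≤ 1 = deg(f)·deg(g), as expected for curves with no common component (the bound is attained).


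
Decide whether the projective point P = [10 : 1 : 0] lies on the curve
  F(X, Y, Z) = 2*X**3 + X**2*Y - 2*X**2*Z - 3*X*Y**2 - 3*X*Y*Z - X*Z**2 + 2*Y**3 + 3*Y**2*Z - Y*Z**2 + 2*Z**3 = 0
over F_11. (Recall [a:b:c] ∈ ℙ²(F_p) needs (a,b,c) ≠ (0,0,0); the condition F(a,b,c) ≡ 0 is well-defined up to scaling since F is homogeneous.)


F(10,1,0) ≡ 4 (mod 11); P is NOT on the curve.

Evaluate F(10, 1, 0) term-by-term (mod 11).
  2*X**3 ↦ 2·1000·1·1 = 2000
  X**2*Y ↦ 1·100·1·1 = 100
  -2*X**2*Z ↦ -2·100·1·0 = 0
  -3*X*Y**2 ↦ -3·10·1·1 = -30
  -3*X*Y*Z ↦ -3·10·1·0 = 0
  -X*Z**2 ↦ -1·10·1·0 = 0
  2*Y**3 ↦ 2·1·1·1 = 2
  3*Y**2*Z ↦ 3·1·1·0 = 0
  -Y*Z**2 ↦ -1·1·1·0 = 0
  2*Z**3 ↦ 2·1·1·0 = 0
Sum: F(10, 1, 0) = (2000) + (100) + (0) + (-30) + (0) + (0) + (2) + (0) + (0) + (0) = 2072.
Reducing mod 11: 2072 ≡ 4 (mod 11).
Since F(a, b, c) ≡ 4 ≠ 0 (mod 11), P does NOT lie on the curve.


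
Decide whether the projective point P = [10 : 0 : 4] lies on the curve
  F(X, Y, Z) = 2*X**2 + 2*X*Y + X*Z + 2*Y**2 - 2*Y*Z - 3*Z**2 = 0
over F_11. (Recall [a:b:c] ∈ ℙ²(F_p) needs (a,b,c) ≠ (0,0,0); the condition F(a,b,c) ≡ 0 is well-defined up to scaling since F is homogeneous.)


F(10,0,4) ≡ 5 (mod 11); P is NOT on the curve.

Evaluate F(10, 0, 4) term-by-term (mod 11).
  2*X**2 ↦ 2·100·1·1 = 200
  2*X*Y ↦ 2·10·0·1 = 0
  X*Z ↦ 1·10·1·4 = 40
  2*Y**2 ↦ 2·1·0·1 = 0
  -2*Y*Z ↦ -2·1·0·4 = 0
  -3*Z**2 ↦ -3·1·1·16 = -48
Sum: F(10, 0, 4) = (200) + (0) + (40) + (0) + (0) + (-48) = 192.
Reducing mod 11: 192 ≡ 5 (mod 11).
Since F(a, b, c) ≡ 5 ≠ 0 (mod 11), P does NOT lie on the curve.


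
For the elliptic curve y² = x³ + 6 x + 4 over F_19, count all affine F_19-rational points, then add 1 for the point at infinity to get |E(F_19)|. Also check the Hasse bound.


Affine points = {(0, 2), (0, 17), (1, 7), (1, 12), (2, 9), (2, 10), (3, 7), (3, 12), (4, 4), (4, 15), (5, 8), (5, 11), (6, 3), (6, 16), (7, 3), (7, 16), (10, 0), (14, 1), (14, 18), (15, 7), (15, 12), (16, 4), (16, 15), (18, 4), (18, 15)}; affine count = 25; |E(F_19)| = 26.

Discriminant check: Δ ∝ 4a³ + 27b² = 4·6³ + 27·4² = 4·216 + 27·16 ≡ 4 (mod 19). Nonzero ⇒ E is nonsingular.
For each x ∈ F_19, compute rhs = x³ + 6·x + 4 mod 19, then count y ∈ F_19 with y² ≡ rhs.
  x = 0: rhs = 4, matching y values: 2, 17 (2 points).
  x = 1: rhs = 11, matching y values: 7, 12 (2 points).
  x = 2: rhs = 5, matching y values: 9, 10 (2 points).
  x = 3: rhs = 11, matching y values: 7, 12 (2 points).
  x = 4: rhs = 16, matching y values: 4, 15 (2 points).
  x = 5: rhs = 7, matching y values: 8, 11 (2 points).
  x = 6: rhs = 9, matching y values: 3, 16 (2 points).
  x = 7: rhs = 9, matching y values: 3, 16 (2 points).
  x = 8: rhs = 13, matching y values: none (0 points).
  x = 9: rhs = 8, matching y values: none (0 points).
  x = 10: rhs = 0, matching y values: 0 (1 points).
  x = 11: rhs = 14, matching y values: none (0 points).
  x = 12: rhs = 18, matching y values: none (0 points).
  x = 13: rhs = 18, matching y values: none (0 points).
  x = 14: rhs = 1, matching y values: 1, 18 (2 points).
  x = 15: rhs = 11, matching y values: 7, 12 (2 points).
  x = 16: rhs = 16, matching y values: 4, 15 (2 points).
  x = 17: rhs = 3, matching y values: none (0 points).
  x = 18: rhs = 16, matching y values: 4, 15 (2 points).
Total affine count: 25.
Full point count |E(F_19)| = 25 + 1 = 26.
Hasse bound: |26 − (19+1)| = |6| = 6 ≤ 2√19 ≈ 8.7178 ✓.


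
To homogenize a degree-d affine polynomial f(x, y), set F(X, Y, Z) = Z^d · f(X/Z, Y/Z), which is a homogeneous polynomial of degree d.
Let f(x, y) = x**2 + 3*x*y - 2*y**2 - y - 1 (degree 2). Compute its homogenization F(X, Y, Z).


F(X, Y, Z) = X**2 + 3*X*Y - 2*Y**2 - Y*Z - Z**2

deg(f) = 2.
Substitute x = X/Z, y = Y/Z into f, then multiply by Z^2.
  monomial 1·x^2·y^0 ↦ 1·X^2·Y^0·Z^0.
  monomial 3·x^1·y^1 ↦ 3·X^1·Y^1·Z^0.
  monomial -2·x^0·y^2 ↦ -2·X^0·Y^2·Z^0.
  monomial -1·x^0·y^1 ↦ -1·X^0·Y^1·Z^1.
  monomial -1·x^0·y^0 ↦ -1·X^0·Y^0·Z^2.
Collecting: F(X, Y, Z) = X**2 + 3*X*Y - 2*Y**2 - Y*Z - Z**2.


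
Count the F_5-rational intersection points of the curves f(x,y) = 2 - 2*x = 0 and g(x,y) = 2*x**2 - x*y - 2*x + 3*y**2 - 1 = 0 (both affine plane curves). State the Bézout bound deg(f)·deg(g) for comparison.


Common zeros: ∅; count = 0; Bézout bound = 2.

deg(f) = 1, deg(g) = 2, so Bézout bound = 2.
Scan x ∈ F_5. For each x, list the y ∈ F_5 with f(x, y) ≡ 0 and those with g(x, y) ≡ 0 (mod 5); the common zeros in that column are the intersection.
  x = 0: f ≡ 0 at y ∈ ∅; g ≡ 0 at y ∈ ∅; common: ∅.
  x = 1: f ≡ 0 at y ∈ {0, 1, 2, 3, 4}; g ≡ 0 at y ∈ ∅; common: ∅.
  x = 2: f ≡ 0 at y ∈ ∅; g ≡ 0 at y ∈ ∅; common: ∅.
  x = 3: f ≡ 0 at y ∈ ∅; g ≡ 0 at y ∈ ∅; common: ∅.
  x = 4: f ≡ 0 at y ∈ ∅; g ≡ 0 at y ∈ {4}; common: ∅.
Collecting: common zeros = ∅, so the count is 0.
Comparison with the Bézout bound: 0 ≤ 2 = deg(f)·deg(g), as expected for curves with no common component (the affine F_5-count falls short of the bound because intersections may lie at infinity, over extension fields, or carry multiplicity).


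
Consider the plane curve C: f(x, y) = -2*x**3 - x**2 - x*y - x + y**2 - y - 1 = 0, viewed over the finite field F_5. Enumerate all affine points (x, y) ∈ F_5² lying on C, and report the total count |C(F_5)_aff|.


Affine F_5-points: {(0, 3), (1, 0), (1, 2), (2, 1), (2, 2), (3, 1), (3, 3), (4, 2), (4, 3)}; count = 9.

For each of the 25 pairs (x, y) ∈ F_5², evaluate f(x, y) mod 5. Record the zeros.
  x = 0: [0↦4, 1↦4, 2↦1, 3↦0, 4↦1]  zeros at y ∈ {3}
  x = 1: [0↦0, 1↦4, 2↦0, 3↦3, 4↦3]  zeros at y ∈ {0, 2}
  x = 2: [0↦2, 1↦0, 2↦0, 3↦2, 4↦1]  zeros at y ∈ {1, 2}
  x = 3: [0↦3, 1↦0, 2↦4, 3↦0, 4↦3]  zeros at y ∈ {1, 3}
  x = 4: [0↦1, 1↦2, 2↦0, 3↦0, 4↦2]  zeros at y ∈ {2, 3}
Collecting zeros: affine points = {(0, 3), (1, 0), (1, 2), (2, 1), (2, 2), (3, 1), (3, 3), (4, 2), (4, 3)}.
Total count |C(F_5)_aff| = 9.


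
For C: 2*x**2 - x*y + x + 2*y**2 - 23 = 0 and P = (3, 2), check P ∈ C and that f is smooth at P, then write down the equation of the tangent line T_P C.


Tangent line at P: 11*x + 5*y - 43 = 0.

Step 1: f(3, 2) = 0, so P lies on C.
Step 2: partial derivatives
  f_x(x, y) = 4*x - y + 1, f_y(x, y) = -x + 4*y.
  f_x(P) = 11, f_y(P) = 5 (gradient nonzero, so P is smooth).
Step 3: tangent line at P: 11·(x − 3) + 5·(y − 2) = 0.
Expanding: 11*x + 5*y - 43 = 0.


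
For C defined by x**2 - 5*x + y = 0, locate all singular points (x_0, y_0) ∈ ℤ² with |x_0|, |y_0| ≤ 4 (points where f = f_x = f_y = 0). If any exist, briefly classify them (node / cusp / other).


No singular points in the scanned grid; C is smooth there.

Compute partial derivatives:
  f_x = 2*x - 5.
  f_y = 1.
f_y = 1 is a nonzero constant, so f_y never vanishes: no point (x, y) can satisfy f = f_x = f_y = 0. In particular no (x, y) ∈ {−4, ..., 4}² is singular; the curve is smooth.


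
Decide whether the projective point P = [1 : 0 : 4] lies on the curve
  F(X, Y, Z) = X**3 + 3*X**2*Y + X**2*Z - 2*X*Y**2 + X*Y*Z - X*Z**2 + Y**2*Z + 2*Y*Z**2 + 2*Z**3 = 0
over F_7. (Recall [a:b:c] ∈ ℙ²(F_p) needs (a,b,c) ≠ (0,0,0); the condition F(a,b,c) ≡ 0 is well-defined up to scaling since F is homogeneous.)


F(1,0,4) ≡ 5 (mod 7); P is NOT on the curve.

Evaluate F(1, 0, 4) term-by-term (mod 7).
  X**3 ↦ 1·1·1·1 = 1
  3*X**2*Y ↦ 3·1·0·1 = 0
  X**2*Z ↦ 1·1·1·4 = 4
  -2*X*Y**2 ↦ -2·1·0·1 = 0
  X*Y*Z ↦ 1·1·0·4 = 0
  -X*Z**2 ↦ -1·1·1·16 = -16
  Y**2*Z ↦ 1·1·0·4 = 0
  2*Y*Z**2 ↦ 2·1·0·16 = 0
  2*Z**3 ↦ 2·1·1·64 = 128
Sum: F(1, 0, 4) = (1) + (0) + (4) + (0) + (0) + (-16) + (0) + (0) + (128) = 117.
Reducing mod 7: 117 ≡ 5 (mod 7).
Since F(a, b, c) ≡ 5 ≠ 0 (mod 7), P does NOT lie on the curve.


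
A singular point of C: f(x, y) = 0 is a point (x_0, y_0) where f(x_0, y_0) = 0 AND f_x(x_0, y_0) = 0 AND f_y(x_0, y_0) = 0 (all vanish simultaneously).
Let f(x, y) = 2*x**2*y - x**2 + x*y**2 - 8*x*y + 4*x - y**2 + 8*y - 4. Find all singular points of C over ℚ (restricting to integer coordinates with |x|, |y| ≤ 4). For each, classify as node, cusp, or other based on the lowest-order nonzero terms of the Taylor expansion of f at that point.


Singular points: {(2, 0)}; classification: node.

Compute partial derivatives:
  f_x = 4*x*y - 2*x + y**2 - 8*y + 4.
  f_y = 2*x**2 + 2*x*y - 8*x - 2*y + 8.
Scan x_0 ∈ {−4, ..., 4}. For each x_0, f_y(x_0, y) is a polynomial in y; find its integer roots y ∈ {−4, ..., 4}, then test f_x and f at those candidates.
  x = -4: f_y(-4, y) = 72 - 10*y; no integer root y with |y| ≤ 4.
  x = -3: f_y(-3, y) = 50 - 8*y; no integer root y with |y| ≤ 4.
  x = -2: f_y(-2, y) = 32 - 6*y; no integer root y with |y| ≤ 4.
  x = -1: f_y(-1, y) = 18 - 4*y; no integer root y with |y| ≤ 4.
  x = 0: f_y(0, y) = 8 - 2*y; vanishes at y ∈ {4}. (0, 4): f_x = -12 ≠ 0.
  x = 1: f_y(1, y) = 2; no integer root y with |y| ≤ 4.
  x = 2: f_y(2, y) = 2*y; vanishes at y ∈ {0}. (2, 0): f_x = 0, f = 0 — SINGULAR.
  x = 3: f_y(3, y) = 4*y + 2; no integer root y with |y| ≤ 4.
  x = 4: f_y(4, y) = 6*y + 8; no integer root y with |y| ≤ 4.
Only singular point on the grid: (2, 0).
Classify: substitute x = 2 + u, y = 0 + v and expand: f = 2*u**2*v - u**2 + u*v**2 + v**2.
No constant or linear terms (consistent with a singular point). Quadratic part: -u**2 + v**2. Cubic part: 2*u**2*v + u*v**2.
The quadratic part v**2 - u**2 = (v − u)(v + u) splits into two distinct linear factors, so there are two distinct tangent lines y − 0 = ±(x − 2) — this is a node (ordinary double point).
Classification: node.


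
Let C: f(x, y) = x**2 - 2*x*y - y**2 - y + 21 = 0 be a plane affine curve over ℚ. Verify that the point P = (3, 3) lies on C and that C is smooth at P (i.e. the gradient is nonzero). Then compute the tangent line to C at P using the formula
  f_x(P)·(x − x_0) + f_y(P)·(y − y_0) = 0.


Tangent line at P: 39 - 13*y = 0.

Step 1: f(3, 3) = 0, so P lies on C.
Step 2: partial derivatives
  f_x(x, y) = 2*x - 2*y, f_y(x, y) = -2*x - 2*y - 1.
  f_x(P) = 0, f_y(P) = -13 (gradient nonzero, so P is smooth).
Step 3: tangent line at P: 0·(x − 3) + -13·(y − 3) = 0.
Expanding: 39 - 13*y = 0.


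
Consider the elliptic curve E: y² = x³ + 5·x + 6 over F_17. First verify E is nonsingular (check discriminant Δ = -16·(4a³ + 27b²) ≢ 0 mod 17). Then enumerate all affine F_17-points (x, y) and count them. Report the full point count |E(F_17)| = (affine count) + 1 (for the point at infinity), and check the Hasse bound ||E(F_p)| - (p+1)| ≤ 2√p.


Affine points = {(9, 7), (9, 10), (10, 6), (10, 11), (11, 7), (11, 10), (12, 3), (12, 14), (14, 7), (14, 10), (16, 0)}; affine count = 11; |E(F_17)| = 12.

Discriminant check: Δ ∝ 4a³ + 27b² = 4·5³ + 27·6² = 4·125 + 27·36 ≡ 10 (mod 17). Nonzero ⇒ E is nonsingular.
For each x ∈ F_17, compute rhs = x³ + 5·x + 6 mod 17, then count y ∈ F_17 with y² ≡ rhs.
  x = 0: rhs = 6, matching y values: none (0 points).
  x = 1: rhs = 12, matching y values: none (0 points).
  x = 2: rhs = 7, matching y values: none (0 points).
  x = 3: rhs = 14, matching y values: none (0 points).
  x = 4: rhs = 5, matching y values: none (0 points).
  x = 5: rhs = 3, matching y values: none (0 points).
  x = 6: rhs = 14, matching y values: none (0 points).
  x = 7: rhs = 10, matching y values: none (0 points).
  x = 8: rhs = 14, matching y values: none (0 points).
  x = 9: rhs = 15, matching y values: 7, 10 (2 points).
  x = 10: rhs = 2, matching y values: 6, 11 (2 points).
  x = 11: rhs = 15, matching y values: 7, 10 (2 points).
  x = 12: rhs = 9, matching y values: 3, 14 (2 points).
  x = 13: rhs = 7, matching y values: none (0 points).
  x = 14: rhs = 15, matching y values: 7, 10 (2 points).
  x = 15: rhs = 5, matching y values: none (0 points).
  x = 16: rhs = 0, matching y values: 0 (1 points).
Total affine count: 11.
Full point count |E(F_17)| = 11 + 1 = 12.
Hasse bound: |12 − (17+1)| = |-6| = 6 ≤ 2√17 ≈ 8.2462 ✓.


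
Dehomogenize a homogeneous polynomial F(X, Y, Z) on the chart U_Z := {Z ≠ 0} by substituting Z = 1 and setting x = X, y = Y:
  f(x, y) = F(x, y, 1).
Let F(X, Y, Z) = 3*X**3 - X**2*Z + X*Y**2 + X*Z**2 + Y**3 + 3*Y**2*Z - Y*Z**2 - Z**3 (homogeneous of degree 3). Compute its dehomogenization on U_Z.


f(x, y) = 3*x**3 - x**2 + x*y**2 + x + y**3 + 3*y**2 - y - 1

On U_Z we set Z = 1. Each monomial c·X^i·Y^j·Z^k in F becomes c·x^i·y^j·1^k = c·x^i·y^j.
Substituting Z = 1: F(X, Y, 1) = 3*x**3 - x**2 + x*y**2 + x + y**3 + 3*y**2 - y - 1.
Note: deg(f) ≤ deg(F) = 3; strict inequality happens when F is divisible by Z (lost terms).


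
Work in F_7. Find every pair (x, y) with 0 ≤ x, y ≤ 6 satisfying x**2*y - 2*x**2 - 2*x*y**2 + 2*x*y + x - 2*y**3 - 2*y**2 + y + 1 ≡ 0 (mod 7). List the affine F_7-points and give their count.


Affine F_7-points: {(0, 2), (0, 5), (0, 6), (1, 0), (3, 0), (4, 1), (5, 3), (6, 3), (6, 5), (6, 6)}; count = 10.

For each of the 49 pairs (x, y) ∈ F_7², evaluate f(x, y) mod 7. Record the zeros.
  x = 0: [0↦1, 1↦5, 2↦0, 3↦2, 4↦6, 5↦0, 6↦0]  zeros at y ∈ {2, 5, 6}
  x = 1: [0↦0, 1↦5, 2↦4, 3↦6, 4↦6, 5↦6, 6↦1]  zeros at y ∈ {0}
  x = 2: [0↦2, 1↦3, 2↦1, 3↦5, 4↦3, 5↦4, 6↦3]  zeros at y ∈ ∅
  x = 3: [0↦0, 1↦6, 2↦5, 3↦6, 4↦4, 5↦1, 6↦6]  zeros at y ∈ {0}
  x = 4: [0↦1, 1↦0, 2↦2, 3↦2, 4↦2, 5↦4, 6↦3]  zeros at y ∈ {1}
  x = 5: [0↦5, 1↦6, 2↦6, 3↦0, 4↦4, 5↦6, 6↦1]  zeros at y ∈ {3}
  x = 6: [0↦5, 1↦3, 2↦3, 3↦0, 4↦3, 5↦0, 6↦0]  zeros at y ∈ {3, 5, 6}
Collecting zeros: affine points = {(0, 2), (0, 5), (0, 6), (1, 0), (3, 0), (4, 1), (5, 3), (6, 3), (6, 5), (6, 6)}.
Total count |C(F_7)_aff| = 10.


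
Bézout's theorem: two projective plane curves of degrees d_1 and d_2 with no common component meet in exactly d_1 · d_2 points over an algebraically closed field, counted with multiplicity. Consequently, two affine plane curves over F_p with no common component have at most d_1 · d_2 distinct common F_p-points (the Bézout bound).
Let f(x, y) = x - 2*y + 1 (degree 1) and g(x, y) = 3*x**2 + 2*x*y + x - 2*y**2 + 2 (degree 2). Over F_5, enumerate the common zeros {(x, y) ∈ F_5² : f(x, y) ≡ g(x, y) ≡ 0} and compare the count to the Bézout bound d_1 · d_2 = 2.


Common zeros: {(2, 4)}; count = 1; Bézout bound = 2.

deg(f) = 1, deg(g) = 2, so Bézout bound = 2.
Scan x ∈ F_5. For each x, list the y ∈ F_5 with f(x, y) ≡ 0 and those with g(x, y) ≡ 0 (mod 5); the common zeros in that column are the intersection.
  x = 0: f ≡ 0 at y ∈ {3}; g ≡ 0 at y ∈ {1, 4}; common: ∅.
  x = 1: f ≡ 0 at y ∈ {1}; g ≡ 0 at y ∈ ∅; common: ∅.
  x = 2: f ≡ 0 at y ∈ {4}; g ≡ 0 at y ∈ {3, 4}; common: {4}.
  x = 3: f ≡ 0 at y ∈ {2}; g ≡ 0 at y ∈ ∅; common: ∅.
  x = 4: f ≡ 0 at y ∈ {0}; g ≡ 0 at y ∈ {1, 3}; common: ∅.
Collecting: common zeros = {(2, 4)}, so the count is 1.
Comparison with the Bézout bound: 1 ≤ 2 = deg(f)·deg(g), as expected for curves with no common component (the affine F_5-count falls short of the bound because intersections may lie at infinity, over extension fields, or carry multiplicity).


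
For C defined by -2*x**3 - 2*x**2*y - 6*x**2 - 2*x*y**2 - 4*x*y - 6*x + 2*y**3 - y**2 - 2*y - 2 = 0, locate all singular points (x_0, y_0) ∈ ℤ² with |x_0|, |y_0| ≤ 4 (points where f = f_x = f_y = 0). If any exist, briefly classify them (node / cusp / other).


Singular points: {(-1, 0)}; classification: cusp.

Compute partial derivatives:
  f_x = -6*x**2 - 4*x*y - 12*x - 2*y**2 - 4*y - 6.
  f_y = -2*x**2 - 4*x*y - 4*x + 6*y**2 - 2*y - 2.
Scan x_0 ∈ {−4, ..., 4}. For each x_0, f_y(x_0, y) is a polynomial in y; find its integer roots y ∈ {−4, ..., 4}, then test f_x and f at those candidates.
  x = -4: f_y(-4, y) = 6*y**2 + 14*y - 18; no integer root y with |y| ≤ 4.
  x = -3: f_y(-3, y) = 6*y**2 + 10*y - 8; no integer root y with |y| ≤ 4.
  x = -2: f_y(-2, y) = 6*y**2 + 6*y - 2; no integer root y with |y| ≤ 4.
  x = -1: f_y(-1, y) = 6*y**2 + 2*y; vanishes at y ∈ {0}. (-1, 0): f_x = 0, f = 0 — SINGULAR.
  x = 0: f_y(0, y) = 6*y**2 - 2*y - 2; no integer root y with |y| ≤ 4.
  x = 1: f_y(1, y) = 6*y**2 - 6*y - 8; no integer root y with |y| ≤ 4.
  x = 2: f_y(2, y) = 6*y**2 - 10*y - 18; no integer root y with |y| ≤ 4.
  x = 3: f_y(3, y) = 6*y**2 - 14*y - 32; no integer root y with |y| ≤ 4.
  x = 4: f_y(4, y) = 6*y**2 - 18*y - 50; no integer root y with |y| ≤ 4.
Only singular point on the grid: (-1, 0).
Classify: substitute x = -1 + u, y = 0 + v and expand: f = -2*u**3 - 2*u**2*v - 2*u*v**2 + 2*v**3 + v**2.
No constant or linear terms (consistent with a singular point). Quadratic part: v**2. Cubic part: -2*u**3 - 2*u**2*v - 2*u*v**2 + 2*v**3.
The quadratic part v**2 is a perfect square, so there is a single (double) tangent line v = 0, i.e. y = 0. Restricting the cubic part to that line (v = 0) leaves -2*u**3 ≠ 0, so f is not divisible by v and the branch is v² ≈ 2*u**3 to lowest order — this is a cusp.
Classification: cusp.


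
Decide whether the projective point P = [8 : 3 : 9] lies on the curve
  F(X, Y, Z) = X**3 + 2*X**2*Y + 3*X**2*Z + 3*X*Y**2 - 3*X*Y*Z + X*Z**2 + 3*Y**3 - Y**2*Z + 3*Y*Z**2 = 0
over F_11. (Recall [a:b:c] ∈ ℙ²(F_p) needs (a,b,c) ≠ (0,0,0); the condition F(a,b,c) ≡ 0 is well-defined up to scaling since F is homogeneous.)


F(8,3,9) ≡ 5 (mod 11); P is NOT on the curve.

Evaluate F(8, 3, 9) term-by-term (mod 11).
  X**3 ↦ 1·512·1·1 = 512
  2*X**2*Y ↦ 2·64·3·1 = 384
  3*X**2*Z ↦ 3·64·1·9 = 1728
  3*X*Y**2 ↦ 3·8·9·1 = 216
  -3*X*Y*Z ↦ -3·8·3·9 = -648
  X*Z**2 ↦ 1·8·1·81 = 648
  3*Y**3 ↦ 3·1·27·1 = 81
  -Y**2*Z ↦ -1·1·9·9 = -81
  3*Y*Z**2 ↦ 3·1·3·81 = 729
Sum: F(8, 3, 9) = (512) + (384) + (1728) + (216) + (-648) + (648) + (81) + (-81) + (729) = 3569.
Reducing mod 11: 3569 ≡ 5 (mod 11).
Since F(a, b, c) ≡ 5 ≠ 0 (mod 11), P does NOT lie on the curve.


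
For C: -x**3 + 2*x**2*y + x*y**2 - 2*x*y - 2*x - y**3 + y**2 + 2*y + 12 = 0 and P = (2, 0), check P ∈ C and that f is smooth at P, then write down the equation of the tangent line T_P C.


Tangent line at P: -14*x + 6*y + 28 = 0.

Step 1: f(2, 0) = 0, so P lies on C.
Step 2: partial derivatives
  f_x(x, y) = -3*x**2 + 4*x*y + y**2 - 2*y - 2, f_y(x, y) = 2*x**2 + 2*x*y - 2*x - 3*y**2 + 2*y + 2.
  f_x(P) = -14, f_y(P) = 6 (gradient nonzero, so P is smooth).
Step 3: tangent line at P: -14·(x − 2) + 6·(y − 0) = 0.
Expanding: -14*x + 6*y + 28 = 0.


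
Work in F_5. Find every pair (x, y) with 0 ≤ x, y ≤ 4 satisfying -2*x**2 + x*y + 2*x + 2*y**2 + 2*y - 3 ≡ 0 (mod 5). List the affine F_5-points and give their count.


Affine F_5-points: {(3, 0)}; count = 1.

For each of the 25 pairs (x, y) ∈ F_5², evaluate f(x, y) mod 5. Record the zeros.
  x = 0: [0↦2, 1↦1, 2↦4, 3↦1, 4↦2]  zeros at y ∈ ∅
  x = 1: [0↦2, 1↦2, 2↦1, 3↦4, 4↦1]  zeros at y ∈ ∅
  x = 2: [0↦3, 1↦4, 2↦4, 3↦3, 4↦1]  zeros at y ∈ ∅
  x = 3: [0↦0, 1↦2, 2↦3, 3↦3, 4↦2]  zeros at y ∈ {0}
  x = 4: [0↦3, 1↦1, 2↦3, 3↦4, 4↦4]  zeros at y ∈ ∅
Collecting zeros: affine points = {(3, 0)}.
Total count |C(F_5)_aff| = 1.


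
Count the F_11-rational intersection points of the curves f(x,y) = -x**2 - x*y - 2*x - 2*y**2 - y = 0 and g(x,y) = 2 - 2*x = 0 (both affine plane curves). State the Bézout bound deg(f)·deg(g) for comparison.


Common zeros: ∅; count = 0; Bézout bound = 2.

deg(f) = 2, deg(g) = 1, so Bézout bound = 2.
Scan x ∈ F_11. For each x, list the y ∈ F_11 with f(x, y) ≡ 0 and those with g(x, y) ≡ 0 (mod 11); the common zeros in that column are the intersection.
  x = 0: f ≡ 0 at y ∈ {0, 5}; g ≡ 0 at y ∈ ∅; common: ∅.
  x = 1: f ≡ 0 at y ∈ ∅; g ≡ 0 at y ∈ {0, 1, 2, 3, 4, 5, 6, 7, 8, 9, 10}; common: ∅.
  x = 2: f ≡ 0 at y ∈ {2}; g ≡ 0 at y ∈ ∅; common: ∅.
  x = 3: f ≡ 0 at y ∈ ∅; g ≡ 0 at y ∈ ∅; common: ∅.
  x = 4: f ≡ 0 at y ∈ {5, 9}; g ≡ 0 at y ∈ ∅; common: ∅.
  x = 5: f ≡ 0 at y ∈ {2, 6}; g ≡ 0 at y ∈ ∅; common: ∅.
  x = 6: f ≡ 0 at y ∈ ∅; g ≡ 0 at y ∈ ∅; common: ∅.
  x = 7: f ≡ 0 at y ∈ {9}; g ≡ 0 at y ∈ ∅; common: ∅.
  x = 8: f ≡ 0 at y ∈ ∅; g ≡ 0 at y ∈ ∅; common: ∅.
  x = 9: f ≡ 0 at y ∈ {0, 6}; g ≡ 0 at y ∈ ∅; common: ∅.
  x = 10: f ≡ 0 at y ∈ ∅; g ≡ 0 at y ∈ ∅; common: ∅.
Collecting: common zeros = ∅, so the count is 0.
Comparison with the Bézout bound: 0 ≤ 2 = deg(f)·deg(g), as expected for curves with no common component (the affine F_11-count falls short of the bound because intersections may lie at infinity, over extension fields, or carry multiplicity).


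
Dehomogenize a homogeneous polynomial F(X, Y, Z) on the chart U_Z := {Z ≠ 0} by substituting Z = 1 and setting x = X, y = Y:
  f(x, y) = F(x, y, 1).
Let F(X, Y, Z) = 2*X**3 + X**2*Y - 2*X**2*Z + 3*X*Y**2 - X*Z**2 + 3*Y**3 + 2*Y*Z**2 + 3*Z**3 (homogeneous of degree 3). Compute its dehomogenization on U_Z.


f(x, y) = 2*x**3 + x**2*y - 2*x**2 + 3*x*y**2 - x + 3*y**3 + 2*y + 3

On U_Z we set Z = 1. Each monomial c·X^i·Y^j·Z^k in F becomes c·x^i·y^j·1^k = c·x^i·y^j.
Substituting Z = 1: F(X, Y, 1) = 2*x**3 + x**2*y - 2*x**2 + 3*x*y**2 - x + 3*y**3 + 2*y + 3.
Note: deg(f) ≤ deg(F) = 3; strict inequality happens when F is divisible by Z (lost terms).


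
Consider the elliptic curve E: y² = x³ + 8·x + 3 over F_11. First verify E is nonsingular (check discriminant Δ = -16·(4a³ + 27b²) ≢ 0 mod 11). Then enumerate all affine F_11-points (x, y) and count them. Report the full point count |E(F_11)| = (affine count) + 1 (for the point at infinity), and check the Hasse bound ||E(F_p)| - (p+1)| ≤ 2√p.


Affine points = {(0, 5), (0, 6), (1, 1), (1, 10), (2, 4), (2, 7), (4, 0), (5, 5), (5, 6), (6, 5), (6, 6), (9, 1), (9, 10), (10, 4), (10, 7)}; affine count = 15; |E(F_11)| = 16.

Discriminant check: Δ ∝ 4a³ + 27b² = 4·8³ + 27·3² = 4·512 + 27·9 ≡ 3 (mod 11). Nonzero ⇒ E is nonsingular.
For each x ∈ F_11, compute rhs = x³ + 8·x + 3 mod 11, then count y ∈ F_11 with y² ≡ rhs.
  x = 0: rhs = 3, matching y values: 5, 6 (2 points).
  x = 1: rhs = 1, matching y values: 1, 10 (2 points).
  x = 2: rhs = 5, matching y values: 4, 7 (2 points).
  x = 3: rhs = 10, matching y values: none (0 points).
  x = 4: rhs = 0, matching y values: 0 (1 points).
  x = 5: rhs = 3, matching y values: 5, 6 (2 points).
  x = 6: rhs = 3, matching y values: 5, 6 (2 points).
  x = 7: rhs = 6, matching y values: none (0 points).
  x = 8: rhs = 7, matching y values: none (0 points).
  x = 9: rhs = 1, matching y values: 1, 10 (2 points).
  x = 10: rhs = 5, matching y values: 4, 7 (2 points).
Total affine count: 15.
Full point count |E(F_11)| = 15 + 1 = 16.
Hasse bound: |16 − (11+1)| = |4| = 4 ≤ 2√11 ≈ 6.6332 ✓.


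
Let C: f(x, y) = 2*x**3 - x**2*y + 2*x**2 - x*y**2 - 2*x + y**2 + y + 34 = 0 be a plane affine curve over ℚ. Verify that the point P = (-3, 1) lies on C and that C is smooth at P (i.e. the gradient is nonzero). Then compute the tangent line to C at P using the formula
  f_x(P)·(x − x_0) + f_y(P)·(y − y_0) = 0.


Tangent line at P: 45*x + 135 = 0.

Step 1: f(-3, 1) = 0, so P lies on C.
Step 2: partial derivatives
  f_x(x, y) = 6*x**2 - 2*x*y + 4*x - y**2 - 2, f_y(x, y) = -x**2 - 2*x*y + 2*y + 1.
  f_x(P) = 45, f_y(P) = 0 (gradient nonzero, so P is smooth).
Step 3: tangent line at P: 45·(x − -3) + 0·(y − 1) = 0.
Expanding: 45*x + 135 = 0.


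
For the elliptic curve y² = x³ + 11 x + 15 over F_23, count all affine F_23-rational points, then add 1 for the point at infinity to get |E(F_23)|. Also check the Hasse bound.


Affine points = {(1, 2), (1, 21), (3, 11), (3, 12), (4, 10), (4, 13), (11, 8), (11, 15), (12, 9), (12, 14), (13, 3), (13, 20), (15, 6), (15, 17), (16, 3), (16, 20), (17, 3), (17, 20), (20, 1), (20, 22), (21, 10), (21, 13), (22, 7), (22, 16)}; affine count = 24; |E(F_23)| = 25.

Discriminant check: Δ ∝ 4a³ + 27b² = 4·11³ + 27·15² = 4·1331 + 27·225 ≡ 14 (mod 23). Nonzero ⇒ E is nonsingular.
For each x ∈ F_23, compute rhs = x³ + 11·x + 15 mod 23, then count y ∈ F_23 with y² ≡ rhs.
  x = 0: rhs = 15, matching y values: none (0 points).
  x = 1: rhs = 4, matching y values: 2, 21 (2 points).
  x = 2: rhs = 22, matching y values: none (0 points).
  x = 3: rhs = 6, matching y values: 11, 12 (2 points).
  x = 4: rhs = 8, matching y values: 10, 13 (2 points).
  x = 5: rhs = 11, matching y values: none (0 points).
  x = 6: rhs = 21, matching y values: none (0 points).
  x = 7: rhs = 21, matching y values: none (0 points).
  x = 8: rhs = 17, matching y values: none (0 points).
  x = 9: rhs = 15, matching y values: none (0 points).
  x = 10: rhs = 21, matching y values: none (0 points).
  x = 11: rhs = 18, matching y values: 8, 15 (2 points).
  x = 12: rhs = 12, matching y values: 9, 14 (2 points).
  x = 13: rhs = 9, matching y values: 3, 20 (2 points).
  x = 14: rhs = 15, matching y values: none (0 points).
  x = 15: rhs = 13, matching y values: 6, 17 (2 points).
  x = 16: rhs = 9, matching y values: 3, 20 (2 points).
  x = 17: rhs = 9, matching y values: 3, 20 (2 points).
  x = 18: rhs = 19, matching y values: none (0 points).
  x = 19: rhs = 22, matching y values: none (0 points).
  x = 20: rhs = 1, matching y values: 1, 22 (2 points).
  x = 21: rhs = 8, matching y values: 10, 13 (2 points).
  x = 22: rhs = 3, matching y values: 7, 16 (2 points).
Total affine count: 24.
Full point count |E(F_23)| = 24 + 1 = 25.
Hasse bound: |25 − (23+1)| = |1| = 1 ≤ 2√23 ≈ 9.5917 ✓.


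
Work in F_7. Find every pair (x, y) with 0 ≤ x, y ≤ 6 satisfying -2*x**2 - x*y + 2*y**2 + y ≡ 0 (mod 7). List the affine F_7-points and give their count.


Affine F_7-points: {(0, 0), (0, 3), (1, 1), (1, 6), (2, 1), (2, 3), (3, 2), (3, 6)}; count = 8.

For each of the 49 pairs (x, y) ∈ F_7², evaluate f(x, y) mod 7. Record the zeros.
  x = 0: [0↦0, 1↦3, 2↦3, 3↦0, 4↦1, 5↦6, 6↦1]  zeros at y ∈ {0, 3}
  x = 1: [0↦5, 1↦0, 2↦6, 3↦2, 4↦2, 5↦6, 6↦0]  zeros at y ∈ {1, 6}
  x = 2: [0↦6, 1↦0, 2↦5, 3↦0, 4↦6, 5↦2, 6↦2]  zeros at y ∈ {1, 3}
  x = 3: [0↦3, 1↦3, 2↦0, 3↦1, 4↦6, 5↦1, 6↦0]  zeros at y ∈ {2, 6}
  x = 4: [0↦3, 1↦2, 2↦5, 3↦5, 4↦2, 5↦3, 6↦1]  zeros at y ∈ ∅
  x = 5: [0↦6, 1↦4, 2↦6, 3↦5, 4↦1, 5↦1, 6↦5]  zeros at y ∈ ∅
  x = 6: [0↦5, 1↦2, 2↦3, 3↦1, 4↦3, 5↦2, 6↦5]  zeros at y ∈ ∅
Collecting zeros: affine points = {(0, 0), (0, 3), (1, 1), (1, 6), (2, 1), (2, 3), (3, 2), (3, 6)}.
Total count |C(F_7)_aff| = 8.


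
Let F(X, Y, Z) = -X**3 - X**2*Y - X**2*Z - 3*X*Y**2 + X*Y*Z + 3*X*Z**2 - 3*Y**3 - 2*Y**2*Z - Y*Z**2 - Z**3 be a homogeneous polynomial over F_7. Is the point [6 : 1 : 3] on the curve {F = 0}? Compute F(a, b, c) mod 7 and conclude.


F(6,1,3) ≡ 2 (mod 7); P is NOT on the curve.

Evaluate F(6, 1, 3) term-by-term (mod 7).
  -X**3 ↦ -1·216·1·1 = -216
  -X**2*Y ↦ -1·36·1·1 = -36
  -X**2*Z ↦ -1·36·1·3 = -108
  -3*X*Y**2 ↦ -3·6·1·1 = -18
  X*Y*Z ↦ 1·6·1·3 = 18
  3*X*Z**2 ↦ 3·6·1·9 = 162
  -3*Y**3 ↦ -3·1·1·1 = -3
  -2*Y**2*Z ↦ -2·1·1·3 = -6
  -Y*Z**2 ↦ -1·1·1·9 = -9
  -Z**3 ↦ -1·1·1·27 = -27
Sum: F(6, 1, 3) = (-216) + (-36) + (-108) + (-18) + (18) + (162) + (-3) + (-6) + (-9) + (-27) = -243.
Reducing mod 7: -243 ≡ 2 (mod 7).
Since F(a, b, c) ≡ 2 ≠ 0 (mod 7), P does NOT lie on the curve.


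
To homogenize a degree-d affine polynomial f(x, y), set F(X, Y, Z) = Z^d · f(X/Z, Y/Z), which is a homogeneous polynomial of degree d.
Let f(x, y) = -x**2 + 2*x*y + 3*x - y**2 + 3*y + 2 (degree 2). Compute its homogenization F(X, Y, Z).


F(X, Y, Z) = -X**2 + 2*X*Y + 3*X*Z - Y**2 + 3*Y*Z + 2*Z**2

deg(f) = 2.
Substitute x = X/Z, y = Y/Z into f, then multiply by Z^2.
  monomial -1·x^2·y^0 ↦ -1·X^2·Y^0·Z^0.
  monomial 2·x^1·y^1 ↦ 2·X^1·Y^1·Z^0.
  monomial 3·x^1·y^0 ↦ 3·X^1·Y^0·Z^1.
  monomial -1·x^0·y^2 ↦ -1·X^0·Y^2·Z^0.
  monomial 3·x^0·y^1 ↦ 3·X^0·Y^1·Z^1.
  monomial 2·x^0·y^0 ↦ 2·X^0·Y^0·Z^2.
Collecting: F(X, Y, Z) = -X**2 + 2*X*Y + 3*X*Z - Y**2 + 3*Y*Z + 2*Z**2.


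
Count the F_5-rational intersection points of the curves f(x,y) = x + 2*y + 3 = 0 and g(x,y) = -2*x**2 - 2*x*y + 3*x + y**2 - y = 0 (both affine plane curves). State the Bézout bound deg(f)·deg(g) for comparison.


Common zeros: {(0, 1), (4, 4)}; count = 2; Bézout bound = 2.

deg(f) = 1, deg(g) = 2, so Bézout bound = 2.
Scan x ∈ F_5. For each x, list the y ∈ F_5 with f(x, y) ≡ 0 and those with g(x, y) ≡ 0 (mod 5); the common zeros in that column are the intersection.
  x = 0: f ≡ 0 at y ∈ {1}; g ≡ 0 at y ∈ {0, 1}; common: {1}.
  x = 1: f ≡ 0 at y ∈ {3}; g ≡ 0 at y ∈ {4}; common: ∅.
  x = 2: f ≡ 0 at y ∈ {0}; g ≡ 0 at y ∈ ∅; common: ∅.
  x = 3: f ≡ 0 at y ∈ {2}; g ≡ 0 at y ∈ {1}; common: ∅.
  x = 4: f ≡ 0 at y ∈ {4}; g ≡ 0 at y ∈ {0, 4}; common: {4}.
Collecting: common zeros = {(0, 1), (4, 4)}, so the count is 2.
Comparison with the Bézout bound: 2 ≤ 2 = deg(f)·deg(g), as expected for curves with no common component (the bound is attained).


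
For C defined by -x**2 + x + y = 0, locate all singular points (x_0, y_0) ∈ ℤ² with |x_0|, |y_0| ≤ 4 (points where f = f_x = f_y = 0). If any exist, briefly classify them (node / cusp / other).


No singular points in the scanned grid; C is smooth there.

Compute partial derivatives:
  f_x = 1 - 2*x.
  f_y = 1.
f_y = 1 is a nonzero constant, so f_y never vanishes: no point (x, y) can satisfy f = f_x = f_y = 0. In particular no (x, y) ∈ {−4, ..., 4}² is singular; the curve is smooth.


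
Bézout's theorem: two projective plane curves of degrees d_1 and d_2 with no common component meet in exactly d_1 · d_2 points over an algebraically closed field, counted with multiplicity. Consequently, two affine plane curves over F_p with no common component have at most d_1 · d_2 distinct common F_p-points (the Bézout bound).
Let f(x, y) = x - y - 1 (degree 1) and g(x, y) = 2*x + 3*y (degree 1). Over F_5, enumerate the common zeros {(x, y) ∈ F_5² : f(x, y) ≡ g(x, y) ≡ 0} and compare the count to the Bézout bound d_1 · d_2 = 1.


Common zeros: ∅; count = 0; Bézout bound = 1.

deg(f) = 1, deg(g) = 1, so Bézout bound = 1.
Scan x ∈ F_5. For each x, list the y ∈ F_5 with f(x, y) ≡ 0 and those with g(x, y) ≡ 0 (mod 5); the common zeros in that column are the intersection.
  x = 0: f ≡ 0 at y ∈ {4}; g ≡ 0 at y ∈ {0}; common: ∅.
  x = 1: f ≡ 0 at y ∈ {0}; g ≡ 0 at y ∈ {1}; common: ∅.
  x = 2: f ≡ 0 at y ∈ {1}; g ≡ 0 at y ∈ {2}; common: ∅.
  x = 3: f ≡ 0 at y ∈ {2}; g ≡ 0 at y ∈ {3}; common: ∅.
  x = 4: f ≡ 0 at y ∈ {3}; g ≡ 0 at y ∈ {4}; common: ∅.
Collecting: common zeros = ∅, so the count is 0.
Comparison with the Bézout bound: 0 ≤ 1 = deg(f)·deg(g), as expected for curves with no common component (the affine F_5-count falls short of the bound because intersections may lie at infinity, over extension fields, or carry multiplicity).
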